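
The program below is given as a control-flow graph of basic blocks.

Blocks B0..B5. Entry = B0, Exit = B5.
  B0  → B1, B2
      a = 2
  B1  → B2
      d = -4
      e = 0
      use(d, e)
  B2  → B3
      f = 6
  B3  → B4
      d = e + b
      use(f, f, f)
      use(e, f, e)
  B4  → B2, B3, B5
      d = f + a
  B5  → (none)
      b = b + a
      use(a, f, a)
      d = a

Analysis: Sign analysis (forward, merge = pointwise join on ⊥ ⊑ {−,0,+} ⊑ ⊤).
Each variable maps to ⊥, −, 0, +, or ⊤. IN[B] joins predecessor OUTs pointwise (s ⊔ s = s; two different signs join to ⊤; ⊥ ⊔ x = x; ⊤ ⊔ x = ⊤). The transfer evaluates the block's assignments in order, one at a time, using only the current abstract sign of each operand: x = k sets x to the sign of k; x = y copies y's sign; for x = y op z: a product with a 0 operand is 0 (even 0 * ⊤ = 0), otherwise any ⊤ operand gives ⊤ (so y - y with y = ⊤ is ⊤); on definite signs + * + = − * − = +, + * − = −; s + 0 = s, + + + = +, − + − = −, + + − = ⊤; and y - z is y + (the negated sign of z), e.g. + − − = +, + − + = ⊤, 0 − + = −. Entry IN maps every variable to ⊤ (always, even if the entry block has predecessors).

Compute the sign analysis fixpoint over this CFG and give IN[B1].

Fixpoint table:
  B0: | IN=(all ⊤) | OUT={a:+; rest ⊤}
  B1: | IN={a:+; rest ⊤} | OUT={a:+, d:-, e:0; rest ⊤}
  B2: | IN={a:+; rest ⊤} | OUT={a:+, f:+; rest ⊤}
  B3: | IN={a:+, f:+; rest ⊤} | OUT={a:+, f:+; rest ⊤}
  B4: | IN={a:+, f:+; rest ⊤} | OUT={a:+, d:+, f:+; rest ⊤}
  B5: | IN={a:+, d:+, f:+; rest ⊤} | OUT={a:+, d:+, f:+; rest ⊤}

Merge at B1: IN[B1] = OUT[B0] = {a: +, b: ⊤, c: ⊤, d: ⊤, e: ⊤, f: ⊤}

Answer: {a: +, b: ⊤, c: ⊤, d: ⊤, e: ⊤, f: ⊤}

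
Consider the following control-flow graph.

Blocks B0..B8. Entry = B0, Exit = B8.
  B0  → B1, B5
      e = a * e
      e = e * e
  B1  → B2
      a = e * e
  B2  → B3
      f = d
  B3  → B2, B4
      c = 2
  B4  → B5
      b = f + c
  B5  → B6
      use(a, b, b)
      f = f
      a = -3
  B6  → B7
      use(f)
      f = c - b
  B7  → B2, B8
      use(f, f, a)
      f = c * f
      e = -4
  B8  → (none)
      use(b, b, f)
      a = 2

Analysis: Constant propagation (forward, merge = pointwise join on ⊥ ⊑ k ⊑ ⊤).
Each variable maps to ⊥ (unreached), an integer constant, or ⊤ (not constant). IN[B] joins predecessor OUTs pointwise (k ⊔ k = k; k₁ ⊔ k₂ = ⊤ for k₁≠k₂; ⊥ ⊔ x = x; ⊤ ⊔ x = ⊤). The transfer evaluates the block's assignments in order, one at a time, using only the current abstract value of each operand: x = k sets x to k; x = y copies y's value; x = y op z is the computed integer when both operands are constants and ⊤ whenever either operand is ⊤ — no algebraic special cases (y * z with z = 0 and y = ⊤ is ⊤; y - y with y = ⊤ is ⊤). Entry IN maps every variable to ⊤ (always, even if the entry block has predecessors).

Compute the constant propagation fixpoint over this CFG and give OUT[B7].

Per-block solution:
  B0:   IN=(all ⊤)   OUT=(all ⊤)
  B1:   IN=(all ⊤)   OUT=(all ⊤)
  B2:   IN=(all ⊤)   OUT=(all ⊤)
  B3:   IN=(all ⊤)   OUT={c:2; rest ⊤}
  B4:   IN={c:2; rest ⊤}   OUT={c:2; rest ⊤}
  B5:   IN=(all ⊤)   OUT={a:-3; rest ⊤}
  B6:   IN={a:-3; rest ⊤}   OUT={a:-3; rest ⊤}
  B7:   IN={a:-3; rest ⊤}   OUT={a:-3, e:-4; rest ⊤}
  B8:   IN={a:-3, e:-4; rest ⊤}   OUT={a:2, e:-4; rest ⊤}

Merge at B7: IN[B7] = OUT[B6] = {a: -3, b: ⊤, c: ⊤, d: ⊤, e: ⊤, f: ⊤}
Applying B7's transfer function to that IN value gives OUT[B7] (row B7 above).

Answer: {a: -3, b: ⊤, c: ⊤, d: ⊤, e: -4, f: ⊤}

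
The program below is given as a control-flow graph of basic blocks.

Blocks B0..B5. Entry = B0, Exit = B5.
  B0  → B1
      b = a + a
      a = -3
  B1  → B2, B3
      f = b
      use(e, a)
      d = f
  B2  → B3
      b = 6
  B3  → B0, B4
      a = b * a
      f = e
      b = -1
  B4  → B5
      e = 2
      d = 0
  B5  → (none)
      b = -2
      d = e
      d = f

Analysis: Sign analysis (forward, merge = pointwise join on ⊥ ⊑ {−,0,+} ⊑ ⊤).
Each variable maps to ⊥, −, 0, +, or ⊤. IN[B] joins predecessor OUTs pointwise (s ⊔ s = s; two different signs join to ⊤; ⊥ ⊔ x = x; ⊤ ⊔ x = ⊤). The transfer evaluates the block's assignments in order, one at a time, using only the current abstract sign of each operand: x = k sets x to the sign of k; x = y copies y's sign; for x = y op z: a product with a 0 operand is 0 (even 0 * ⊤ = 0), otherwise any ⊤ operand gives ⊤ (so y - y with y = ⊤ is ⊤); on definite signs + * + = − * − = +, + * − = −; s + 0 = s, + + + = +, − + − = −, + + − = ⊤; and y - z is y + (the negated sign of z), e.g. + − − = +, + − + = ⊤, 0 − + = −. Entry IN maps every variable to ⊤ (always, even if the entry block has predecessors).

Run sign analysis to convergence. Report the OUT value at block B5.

Answer: {a: ⊤, b: -, c: ⊤, d: ⊤, e: +, f: ⊤}

Derivation:
Converged values:
  B0: | IN=(all ⊤) | OUT={a:-; rest ⊤}
  B1: | IN={a:-; rest ⊤} | OUT={a:-; rest ⊤}
  B2: | IN={a:-; rest ⊤} | OUT={a:-, b:+; rest ⊤}
  B3: | IN={a:-; rest ⊤} | OUT={b:-; rest ⊤}
  B4: | IN={b:-; rest ⊤} | OUT={b:-, d:0, e:+; rest ⊤}
  B5: | IN={b:-, d:0, e:+; rest ⊤} | OUT={b:-, e:+; rest ⊤}

Merge at B5: IN[B5] = OUT[B4] = {a: ⊤, b: -, c: ⊤, d: 0, e: +, f: ⊤}
Applying B5's transfer function to that IN value gives OUT[B5] (row B5 above).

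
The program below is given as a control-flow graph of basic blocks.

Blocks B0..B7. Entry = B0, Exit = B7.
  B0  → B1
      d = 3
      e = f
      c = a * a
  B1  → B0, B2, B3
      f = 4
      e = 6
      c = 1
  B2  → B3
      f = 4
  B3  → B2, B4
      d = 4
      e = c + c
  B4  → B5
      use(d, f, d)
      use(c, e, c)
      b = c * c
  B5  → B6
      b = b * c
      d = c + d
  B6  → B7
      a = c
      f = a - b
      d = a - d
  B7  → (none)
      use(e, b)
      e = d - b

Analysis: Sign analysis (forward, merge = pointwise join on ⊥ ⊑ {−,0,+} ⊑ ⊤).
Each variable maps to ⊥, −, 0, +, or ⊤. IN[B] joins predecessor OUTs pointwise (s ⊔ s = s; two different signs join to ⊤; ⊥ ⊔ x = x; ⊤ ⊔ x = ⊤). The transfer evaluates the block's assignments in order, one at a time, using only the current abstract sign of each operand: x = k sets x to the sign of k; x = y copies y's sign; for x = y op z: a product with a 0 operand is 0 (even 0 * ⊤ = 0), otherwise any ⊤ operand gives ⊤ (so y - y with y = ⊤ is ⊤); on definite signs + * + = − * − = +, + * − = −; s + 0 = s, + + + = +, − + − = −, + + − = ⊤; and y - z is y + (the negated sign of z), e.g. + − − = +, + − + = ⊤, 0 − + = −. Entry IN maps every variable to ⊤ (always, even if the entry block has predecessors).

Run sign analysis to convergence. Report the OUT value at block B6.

Answer: {a: +, b: +, c: +, d: ⊤, e: +, f: ⊤}

Derivation:
Per-block solution:
  B0:   IN=(all ⊤)   OUT={d:+; rest ⊤}
  B1:   IN={d:+; rest ⊤}   OUT={c:+, d:+, e:+, f:+; rest ⊤}
  B2:   IN={c:+, d:+, e:+, f:+; rest ⊤}   OUT={c:+, d:+, e:+, f:+; rest ⊤}
  B3:   IN={c:+, d:+, e:+, f:+; rest ⊤}   OUT={c:+, d:+, e:+, f:+; rest ⊤}
  B4:   IN={c:+, d:+, e:+, f:+; rest ⊤}   OUT={b:+, c:+, d:+, e:+, f:+; rest ⊤}
  B5:   IN={b:+, c:+, d:+, e:+, f:+; rest ⊤}   OUT={b:+, c:+, d:+, e:+, f:+; rest ⊤}
  B6:   IN={b:+, c:+, d:+, e:+, f:+; rest ⊤}   OUT={a:+, b:+, c:+, e:+; rest ⊤}
  B7:   IN={a:+, b:+, c:+, e:+; rest ⊤}   OUT={a:+, b:+, c:+; rest ⊤}

Merge at B6: IN[B6] = OUT[B5] = {a: ⊤, b: +, c: +, d: +, e: +, f: +}
Applying B6's transfer function to that IN value gives OUT[B6] (row B6 above).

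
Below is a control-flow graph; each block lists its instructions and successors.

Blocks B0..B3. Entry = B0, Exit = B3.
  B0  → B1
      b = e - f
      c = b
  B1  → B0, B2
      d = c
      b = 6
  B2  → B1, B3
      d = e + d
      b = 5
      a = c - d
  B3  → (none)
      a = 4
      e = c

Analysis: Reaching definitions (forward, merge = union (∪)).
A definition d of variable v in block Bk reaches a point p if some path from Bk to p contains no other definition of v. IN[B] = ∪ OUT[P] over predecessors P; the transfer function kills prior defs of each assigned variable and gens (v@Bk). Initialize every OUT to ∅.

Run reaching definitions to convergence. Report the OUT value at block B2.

Fixpoint table:
  B0: | IN={a@B2, b@B1, c@B0, d@B1} | OUT={a@B2, b@B0, c@B0, d@B1}
  B1: | IN={a@B2, b@B0, b@B2, c@B0, d@B1, d@B2} | OUT={a@B2, b@B1, c@B0, d@B1}
  B2: | IN={a@B2, b@B1, c@B0, d@B1} | OUT={a@B2, b@B2, c@B0, d@B2}
  B3: | IN={a@B2, b@B2, c@B0, d@B2} | OUT={a@B3, b@B2, c@B0, d@B2, e@B3}

Merge at B2: IN[B2] = OUT[B1] = {a@B2, b@B1, c@B0, d@B1}
Applying B2's transfer function to that IN value gives OUT[B2] (row B2 above).

Answer: {a@B2, b@B2, c@B0, d@B2}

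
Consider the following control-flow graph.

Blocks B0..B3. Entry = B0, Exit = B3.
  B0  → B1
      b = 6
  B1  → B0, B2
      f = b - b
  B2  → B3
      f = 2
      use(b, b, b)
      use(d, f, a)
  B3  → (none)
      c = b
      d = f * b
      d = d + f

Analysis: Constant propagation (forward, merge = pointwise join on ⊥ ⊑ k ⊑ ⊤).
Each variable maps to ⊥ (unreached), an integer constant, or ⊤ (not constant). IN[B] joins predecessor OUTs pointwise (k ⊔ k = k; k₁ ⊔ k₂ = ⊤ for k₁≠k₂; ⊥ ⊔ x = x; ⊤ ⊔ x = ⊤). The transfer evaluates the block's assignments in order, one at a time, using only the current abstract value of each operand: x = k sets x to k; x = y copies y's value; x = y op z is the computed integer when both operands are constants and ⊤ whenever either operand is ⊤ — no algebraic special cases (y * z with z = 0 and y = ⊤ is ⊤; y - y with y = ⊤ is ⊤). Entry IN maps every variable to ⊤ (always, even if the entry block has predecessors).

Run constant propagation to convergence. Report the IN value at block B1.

Fixpoint table:
  B0:   IN=(all ⊤)   OUT={b:6; rest ⊤}
  B1:   IN={b:6; rest ⊤}   OUT={b:6, f:0; rest ⊤}
  B2:   IN={b:6, f:0; rest ⊤}   OUT={b:6, f:2; rest ⊤}
  B3:   IN={b:6, f:2; rest ⊤}   OUT={b:6, c:6, d:14, f:2; rest ⊤}

Merge at B1: IN[B1] = OUT[B0] = {a: ⊤, b: 6, c: ⊤, d: ⊤, e: ⊤, f: ⊤}

Answer: {a: ⊤, b: 6, c: ⊤, d: ⊤, e: ⊤, f: ⊤}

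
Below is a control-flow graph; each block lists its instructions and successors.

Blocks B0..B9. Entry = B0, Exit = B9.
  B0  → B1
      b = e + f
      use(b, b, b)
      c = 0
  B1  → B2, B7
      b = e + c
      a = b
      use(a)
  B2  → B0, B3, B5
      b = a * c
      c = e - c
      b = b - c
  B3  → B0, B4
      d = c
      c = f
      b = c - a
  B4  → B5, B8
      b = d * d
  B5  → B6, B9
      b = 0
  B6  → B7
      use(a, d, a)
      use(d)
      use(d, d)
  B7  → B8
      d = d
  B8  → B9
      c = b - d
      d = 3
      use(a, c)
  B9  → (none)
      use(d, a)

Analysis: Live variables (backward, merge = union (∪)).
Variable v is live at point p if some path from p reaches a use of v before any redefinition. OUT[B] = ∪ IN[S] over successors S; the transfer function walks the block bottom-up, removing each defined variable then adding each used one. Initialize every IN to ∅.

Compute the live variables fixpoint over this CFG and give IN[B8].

Converged values:
  B0: | IN={d, e, f} | OUT={c, d, e, f}
  B1: | IN={c, d, e, f} | OUT={a, b, c, d, e, f}
  B2: | IN={a, c, d, e, f} | OUT={a, c, d, e, f}
  B3: | IN={a, c, e, f} | OUT={a, d, e, f}
  B4: | IN={a, d} | OUT={a, b, d}
  B5: | IN={a, d} | OUT={a, b, d}
  B6: | IN={a, b, d} | OUT={a, b, d}
  B7: | IN={a, b, d} | OUT={a, b, d}
  B8: | IN={a, b, d} | OUT={a, d}
  B9: | IN={a, d} | OUT={}

Merge at B8: OUT[B8] = IN[B9] = {a, d}
Applying B8's transfer function to that OUT value gives IN[B8] (row B8 above).

Answer: {a, b, d}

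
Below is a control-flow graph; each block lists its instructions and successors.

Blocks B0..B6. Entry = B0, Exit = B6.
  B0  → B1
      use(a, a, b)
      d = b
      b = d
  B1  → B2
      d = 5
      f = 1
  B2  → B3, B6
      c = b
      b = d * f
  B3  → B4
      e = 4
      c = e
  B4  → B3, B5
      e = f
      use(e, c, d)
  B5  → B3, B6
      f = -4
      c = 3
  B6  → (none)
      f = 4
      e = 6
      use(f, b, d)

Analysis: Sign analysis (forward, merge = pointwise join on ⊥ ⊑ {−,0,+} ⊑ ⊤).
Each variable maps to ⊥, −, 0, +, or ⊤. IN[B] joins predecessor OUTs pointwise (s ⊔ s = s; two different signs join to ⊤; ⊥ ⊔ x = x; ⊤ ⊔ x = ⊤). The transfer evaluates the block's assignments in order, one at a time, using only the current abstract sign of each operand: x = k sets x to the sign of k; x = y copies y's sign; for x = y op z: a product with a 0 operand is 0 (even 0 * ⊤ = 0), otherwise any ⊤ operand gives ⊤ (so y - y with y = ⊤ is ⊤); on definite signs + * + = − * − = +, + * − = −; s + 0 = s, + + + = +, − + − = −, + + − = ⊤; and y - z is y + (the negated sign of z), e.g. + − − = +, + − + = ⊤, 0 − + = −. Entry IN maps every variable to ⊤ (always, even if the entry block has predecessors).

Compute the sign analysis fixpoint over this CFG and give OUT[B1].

Answer: {a: ⊤, b: ⊤, c: ⊤, d: +, e: ⊤, f: +}

Working:
Fixpoint table:
  B0:  IN=(all ⊤)  OUT=(all ⊤)
  B1:  IN=(all ⊤)  OUT={d:+, f:+; rest ⊤}
  B2:  IN={d:+, f:+; rest ⊤}  OUT={b:+, d:+, f:+; rest ⊤}
  B3:  IN={b:+, d:+; rest ⊤}  OUT={b:+, c:+, d:+, e:+; rest ⊤}
  B4:  IN={b:+, c:+, d:+, e:+; rest ⊤}  OUT={b:+, c:+, d:+; rest ⊤}
  B5:  IN={b:+, c:+, d:+; rest ⊤}  OUT={b:+, c:+, d:+, f:-; rest ⊤}
  B6:  IN={b:+, d:+; rest ⊤}  OUT={b:+, d:+, e:+, f:+; rest ⊤}

Merge at B1: IN[B1] = OUT[B0] = {a: ⊤, b: ⊤, c: ⊤, d: ⊤, e: ⊤, f: ⊤}
Applying B1's transfer function to that IN value gives OUT[B1] (row B1 above).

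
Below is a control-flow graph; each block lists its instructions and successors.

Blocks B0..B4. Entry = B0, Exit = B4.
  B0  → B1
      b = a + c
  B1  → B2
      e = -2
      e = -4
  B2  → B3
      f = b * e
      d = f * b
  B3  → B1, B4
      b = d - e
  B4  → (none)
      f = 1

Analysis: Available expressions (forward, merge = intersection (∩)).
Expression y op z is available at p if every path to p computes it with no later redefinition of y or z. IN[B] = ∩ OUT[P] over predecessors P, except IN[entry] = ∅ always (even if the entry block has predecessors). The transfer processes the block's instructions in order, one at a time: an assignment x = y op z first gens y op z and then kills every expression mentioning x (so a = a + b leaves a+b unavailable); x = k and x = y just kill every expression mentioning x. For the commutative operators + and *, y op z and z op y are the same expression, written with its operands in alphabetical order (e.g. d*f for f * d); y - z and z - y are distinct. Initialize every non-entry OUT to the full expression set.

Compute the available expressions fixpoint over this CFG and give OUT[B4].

Answer: {a+c, d-e}

Derivation:
Fixpoint table:
  B0: | IN={} | OUT={a+c}
  B1: | IN={a+c} | OUT={a+c}
  B2: | IN={a+c} | OUT={a+c, b*e, b*f}
  B3: | IN={a+c, b*e, b*f} | OUT={a+c, d-e}
  B4: | IN={a+c, d-e} | OUT={a+c, d-e}

Merge at B4: IN[B4] = OUT[B3] = {a+c, d-e}
Applying B4's transfer function to that IN value gives OUT[B4] (row B4 above).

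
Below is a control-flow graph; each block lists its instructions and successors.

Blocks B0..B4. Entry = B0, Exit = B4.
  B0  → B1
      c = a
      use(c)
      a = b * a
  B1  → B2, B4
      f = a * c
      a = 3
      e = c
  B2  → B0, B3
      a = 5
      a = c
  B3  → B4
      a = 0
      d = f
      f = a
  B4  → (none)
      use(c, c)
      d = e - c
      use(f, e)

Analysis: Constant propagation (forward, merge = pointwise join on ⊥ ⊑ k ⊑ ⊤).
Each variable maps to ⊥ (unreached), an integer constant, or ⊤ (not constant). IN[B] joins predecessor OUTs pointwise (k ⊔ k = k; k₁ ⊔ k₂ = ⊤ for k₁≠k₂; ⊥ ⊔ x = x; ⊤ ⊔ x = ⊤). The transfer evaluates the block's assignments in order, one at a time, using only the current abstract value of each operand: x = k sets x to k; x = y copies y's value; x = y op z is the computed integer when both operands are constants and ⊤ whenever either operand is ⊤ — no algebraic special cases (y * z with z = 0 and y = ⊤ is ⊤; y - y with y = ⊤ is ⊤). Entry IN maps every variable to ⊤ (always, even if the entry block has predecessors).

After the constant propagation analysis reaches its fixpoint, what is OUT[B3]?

Fixpoint table:
  B0: | IN=(all ⊤) | OUT=(all ⊤)
  B1: | IN=(all ⊤) | OUT={a:3; rest ⊤}
  B2: | IN={a:3; rest ⊤} | OUT=(all ⊤)
  B3: | IN=(all ⊤) | OUT={a:0, f:0; rest ⊤}
  B4: | IN=(all ⊤) | OUT=(all ⊤)

Merge at B3: IN[B3] = OUT[B2] = {a: ⊤, b: ⊤, c: ⊤, d: ⊤, e: ⊤, f: ⊤}
Applying B3's transfer function to that IN value gives OUT[B3] (row B3 above).

Answer: {a: 0, b: ⊤, c: ⊤, d: ⊤, e: ⊤, f: 0}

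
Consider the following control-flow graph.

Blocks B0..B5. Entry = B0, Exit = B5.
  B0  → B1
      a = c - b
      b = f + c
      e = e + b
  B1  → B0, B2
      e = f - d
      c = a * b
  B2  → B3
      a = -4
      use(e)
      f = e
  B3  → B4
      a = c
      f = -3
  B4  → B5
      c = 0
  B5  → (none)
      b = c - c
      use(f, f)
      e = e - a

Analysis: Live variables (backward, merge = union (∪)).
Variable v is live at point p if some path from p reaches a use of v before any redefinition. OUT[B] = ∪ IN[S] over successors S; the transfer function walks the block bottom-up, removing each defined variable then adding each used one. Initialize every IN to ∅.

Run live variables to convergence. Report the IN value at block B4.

Answer: {a, e, f}

Working:
Fixpoint table:
  B0:  IN={b, c, d, e, f}  OUT={a, b, d, f}
  B1:  IN={a, b, d, f}  OUT={b, c, d, e, f}
  B2:  IN={c, e}  OUT={c, e}
  B3:  IN={c, e}  OUT={a, e, f}
  B4:  IN={a, e, f}  OUT={a, c, e, f}
  B5:  IN={a, c, e, f}  OUT={}

Merge at B4: OUT[B4] = IN[B5] = {a, c, e, f}
Applying B4's transfer function to that OUT value gives IN[B4] (row B4 above).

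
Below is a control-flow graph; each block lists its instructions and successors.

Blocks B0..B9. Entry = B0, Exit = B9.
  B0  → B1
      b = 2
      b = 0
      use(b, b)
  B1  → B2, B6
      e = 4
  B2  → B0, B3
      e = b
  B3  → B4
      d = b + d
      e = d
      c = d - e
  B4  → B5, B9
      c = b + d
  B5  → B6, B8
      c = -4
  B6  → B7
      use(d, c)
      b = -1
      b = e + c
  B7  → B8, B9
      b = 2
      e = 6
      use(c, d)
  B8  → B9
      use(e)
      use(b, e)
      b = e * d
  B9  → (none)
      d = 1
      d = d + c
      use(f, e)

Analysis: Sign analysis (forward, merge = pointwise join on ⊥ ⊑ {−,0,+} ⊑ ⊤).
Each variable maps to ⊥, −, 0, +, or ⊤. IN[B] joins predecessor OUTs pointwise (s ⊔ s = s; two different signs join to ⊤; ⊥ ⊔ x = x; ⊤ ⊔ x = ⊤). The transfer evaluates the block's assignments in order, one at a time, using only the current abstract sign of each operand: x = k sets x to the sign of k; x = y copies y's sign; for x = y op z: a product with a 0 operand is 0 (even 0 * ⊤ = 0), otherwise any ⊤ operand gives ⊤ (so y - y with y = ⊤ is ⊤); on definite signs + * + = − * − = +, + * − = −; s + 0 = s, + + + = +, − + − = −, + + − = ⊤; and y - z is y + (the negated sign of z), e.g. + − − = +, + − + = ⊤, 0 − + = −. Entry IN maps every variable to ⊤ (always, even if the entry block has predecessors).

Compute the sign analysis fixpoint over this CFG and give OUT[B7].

Answer: {a: ⊤, b: +, c: ⊤, d: ⊤, e: +, f: ⊤}

Trace:
Converged values:
  B0:   IN=(all ⊤)   OUT={b:0; rest ⊤}
  B1:   IN={b:0; rest ⊤}   OUT={b:0, e:+; rest ⊤}
  B2:   IN={b:0, e:+; rest ⊤}   OUT={b:0, e:0; rest ⊤}
  B3:   IN={b:0, e:0; rest ⊤}   OUT={b:0; rest ⊤}
  B4:   IN={b:0; rest ⊤}   OUT={b:0; rest ⊤}
  B5:   IN={b:0; rest ⊤}   OUT={b:0, c:-; rest ⊤}
  B6:   IN={b:0; rest ⊤}   OUT=(all ⊤)
  B7:   IN=(all ⊤)   OUT={b:+, e:+; rest ⊤}
  B8:   IN=(all ⊤)   OUT=(all ⊤)
  B9:   IN=(all ⊤)   OUT=(all ⊤)

Merge at B7: IN[B7] = OUT[B6] = {a: ⊤, b: ⊤, c: ⊤, d: ⊤, e: ⊤, f: ⊤}
Applying B7's transfer function to that IN value gives OUT[B7] (row B7 above).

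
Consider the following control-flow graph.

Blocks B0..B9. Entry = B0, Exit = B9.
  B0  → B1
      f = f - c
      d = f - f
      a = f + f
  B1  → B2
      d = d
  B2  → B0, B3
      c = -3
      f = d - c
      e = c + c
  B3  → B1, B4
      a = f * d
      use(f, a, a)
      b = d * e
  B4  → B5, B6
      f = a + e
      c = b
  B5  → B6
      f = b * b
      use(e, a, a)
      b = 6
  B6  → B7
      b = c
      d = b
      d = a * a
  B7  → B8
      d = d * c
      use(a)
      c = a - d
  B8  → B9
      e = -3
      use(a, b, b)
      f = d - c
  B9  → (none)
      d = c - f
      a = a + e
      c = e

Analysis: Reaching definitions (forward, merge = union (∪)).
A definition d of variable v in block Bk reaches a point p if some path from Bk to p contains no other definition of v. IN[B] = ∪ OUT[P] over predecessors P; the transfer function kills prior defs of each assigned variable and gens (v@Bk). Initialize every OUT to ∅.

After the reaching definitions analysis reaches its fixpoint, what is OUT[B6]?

Per-block solution:
  B0:   IN={a@B0, a@B3, b@B3, c@B2, d@B1, e@B2, f@B2}   OUT={a@B0, b@B3, c@B2, d@B0, e@B2, f@B0}
  B1:   IN={a@B0, a@B3, b@B3, c@B2, d@B0, d@B1, e@B2, f@B0, f@B2}   OUT={a@B0, a@B3, b@B3, c@B2, d@B1, e@B2, f@B0, f@B2}
  B2:   IN={a@B0, a@B3, b@B3, c@B2, d@B1, e@B2, f@B0, f@B2}   OUT={a@B0, a@B3, b@B3, c@B2, d@B1, e@B2, f@B2}
  B3:   IN={a@B0, a@B3, b@B3, c@B2, d@B1, e@B2, f@B2}   OUT={a@B3, b@B3, c@B2, d@B1, e@B2, f@B2}
  B4:   IN={a@B3, b@B3, c@B2, d@B1, e@B2, f@B2}   OUT={a@B3, b@B3, c@B4, d@B1, e@B2, f@B4}
  B5:   IN={a@B3, b@B3, c@B4, d@B1, e@B2, f@B4}   OUT={a@B3, b@B5, c@B4, d@B1, e@B2, f@B5}
  B6:   IN={a@B3, b@B3, b@B5, c@B4, d@B1, e@B2, f@B4, f@B5}   OUT={a@B3, b@B6, c@B4, d@B6, e@B2, f@B4, f@B5}
  B7:   IN={a@B3, b@B6, c@B4, d@B6, e@B2, f@B4, f@B5}   OUT={a@B3, b@B6, c@B7, d@B7, e@B2, f@B4, f@B5}
  B8:   IN={a@B3, b@B6, c@B7, d@B7, e@B2, f@B4, f@B5}   OUT={a@B3, b@B6, c@B7, d@B7, e@B8, f@B8}
  B9:   IN={a@B3, b@B6, c@B7, d@B7, e@B8, f@B8}   OUT={a@B9, b@B6, c@B9, d@B9, e@B8, f@B8}

Merge at B6: IN[B6] = OUT[B4] ⊔ OUT[B5] = {a@B3, b@B3, b@B5, c@B4, d@B1, e@B2, f@B4, f@B5}
Applying B6's transfer function to that IN value gives OUT[B6] (row B6 above).

Answer: {a@B3, b@B6, c@B4, d@B6, e@B2, f@B4, f@B5}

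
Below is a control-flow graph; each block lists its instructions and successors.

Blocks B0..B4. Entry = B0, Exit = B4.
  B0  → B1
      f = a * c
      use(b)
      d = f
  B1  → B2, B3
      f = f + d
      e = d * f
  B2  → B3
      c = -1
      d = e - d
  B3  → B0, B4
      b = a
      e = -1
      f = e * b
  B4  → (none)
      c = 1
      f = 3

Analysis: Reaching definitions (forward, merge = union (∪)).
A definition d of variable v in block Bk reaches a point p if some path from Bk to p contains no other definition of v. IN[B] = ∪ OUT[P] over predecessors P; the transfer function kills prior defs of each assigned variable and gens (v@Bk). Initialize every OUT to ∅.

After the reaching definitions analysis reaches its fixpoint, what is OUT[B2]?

Answer: {b@B3, c@B2, d@B2, e@B1, f@B1}

Trace:
Per-block solution:
  B0:   IN={b@B3, c@B2, d@B0, d@B2, e@B3, f@B3}   OUT={b@B3, c@B2, d@B0, e@B3, f@B0}
  B1:   IN={b@B3, c@B2, d@B0, e@B3, f@B0}   OUT={b@B3, c@B2, d@B0, e@B1, f@B1}
  B2:   IN={b@B3, c@B2, d@B0, e@B1, f@B1}   OUT={b@B3, c@B2, d@B2, e@B1, f@B1}
  B3:   IN={b@B3, c@B2, d@B0, d@B2, e@B1, f@B1}   OUT={b@B3, c@B2, d@B0, d@B2, e@B3, f@B3}
  B4:   IN={b@B3, c@B2, d@B0, d@B2, e@B3, f@B3}   OUT={b@B3, c@B4, d@B0, d@B2, e@B3, f@B4}

Merge at B2: IN[B2] = OUT[B1] = {b@B3, c@B2, d@B0, e@B1, f@B1}
Applying B2's transfer function to that IN value gives OUT[B2] (row B2 above).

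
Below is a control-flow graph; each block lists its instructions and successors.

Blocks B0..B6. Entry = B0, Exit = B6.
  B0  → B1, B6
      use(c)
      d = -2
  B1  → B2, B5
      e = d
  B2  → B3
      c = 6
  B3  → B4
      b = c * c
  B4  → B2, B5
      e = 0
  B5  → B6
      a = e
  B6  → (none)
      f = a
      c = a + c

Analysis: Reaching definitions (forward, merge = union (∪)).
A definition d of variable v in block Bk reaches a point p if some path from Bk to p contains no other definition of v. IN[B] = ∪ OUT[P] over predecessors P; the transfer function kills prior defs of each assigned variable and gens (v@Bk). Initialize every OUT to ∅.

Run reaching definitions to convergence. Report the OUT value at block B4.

Answer: {b@B3, c@B2, d@B0, e@B4}

Working:
Converged values:
  B0:   IN={}   OUT={d@B0}
  B1:   IN={d@B0}   OUT={d@B0, e@B1}
  B2:   IN={b@B3, c@B2, d@B0, e@B1, e@B4}   OUT={b@B3, c@B2, d@B0, e@B1, e@B4}
  B3:   IN={b@B3, c@B2, d@B0, e@B1, e@B4}   OUT={b@B3, c@B2, d@B0, e@B1, e@B4}
  B4:   IN={b@B3, c@B2, d@B0, e@B1, e@B4}   OUT={b@B3, c@B2, d@B0, e@B4}
  B5:   IN={b@B3, c@B2, d@B0, e@B1, e@B4}   OUT={a@B5, b@B3, c@B2, d@B0, e@B1, e@B4}
  B6:   IN={a@B5, b@B3, c@B2, d@B0, e@B1, e@B4}   OUT={a@B5, b@B3, c@B6, d@B0, e@B1, e@B4, f@B6}

Merge at B4: IN[B4] = OUT[B3] = {b@B3, c@B2, d@B0, e@B1, e@B4}
Applying B4's transfer function to that IN value gives OUT[B4] (row B4 above).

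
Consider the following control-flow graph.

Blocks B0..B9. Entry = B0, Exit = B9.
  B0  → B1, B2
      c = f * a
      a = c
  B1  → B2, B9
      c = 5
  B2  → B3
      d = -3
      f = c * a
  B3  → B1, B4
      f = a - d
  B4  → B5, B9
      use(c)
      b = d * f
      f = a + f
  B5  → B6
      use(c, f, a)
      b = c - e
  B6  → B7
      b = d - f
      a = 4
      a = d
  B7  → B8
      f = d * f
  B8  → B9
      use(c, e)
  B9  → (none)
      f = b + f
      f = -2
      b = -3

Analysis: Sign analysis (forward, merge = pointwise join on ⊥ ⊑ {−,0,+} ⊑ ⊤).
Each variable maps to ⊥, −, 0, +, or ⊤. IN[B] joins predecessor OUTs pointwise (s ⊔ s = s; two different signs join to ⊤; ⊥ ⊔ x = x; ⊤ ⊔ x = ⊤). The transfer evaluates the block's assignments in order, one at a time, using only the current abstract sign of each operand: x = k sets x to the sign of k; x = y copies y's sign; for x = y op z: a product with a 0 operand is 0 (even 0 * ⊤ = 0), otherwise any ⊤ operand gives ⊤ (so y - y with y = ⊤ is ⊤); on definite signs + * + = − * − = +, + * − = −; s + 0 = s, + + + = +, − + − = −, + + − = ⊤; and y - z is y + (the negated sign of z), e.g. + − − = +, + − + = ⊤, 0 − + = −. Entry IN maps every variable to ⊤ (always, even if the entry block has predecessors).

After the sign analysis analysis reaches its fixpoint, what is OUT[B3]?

Answer: {a: ⊤, b: ⊤, c: ⊤, d: -, e: ⊤, f: ⊤}

Trace:
Fixpoint table:
  B0: | IN=(all ⊤) | OUT=(all ⊤)
  B1: | IN=(all ⊤) | OUT={c:+; rest ⊤}
  B2: | IN=(all ⊤) | OUT={d:-; rest ⊤}
  B3: | IN={d:-; rest ⊤} | OUT={d:-; rest ⊤}
  B4: | IN={d:-; rest ⊤} | OUT={d:-; rest ⊤}
  B5: | IN={d:-; rest ⊤} | OUT={d:-; rest ⊤}
  B6: | IN={d:-; rest ⊤} | OUT={a:-, d:-; rest ⊤}
  B7: | IN={a:-, d:-; rest ⊤} | OUT={a:-, d:-; rest ⊤}
  B8: | IN={a:-, d:-; rest ⊤} | OUT={a:-, d:-; rest ⊤}
  B9: | IN=(all ⊤) | OUT={b:-, f:-; rest ⊤}

Merge at B3: IN[B3] = OUT[B2] = {a: ⊤, b: ⊤, c: ⊤, d: -, e: ⊤, f: ⊤}
Applying B3's transfer function to that IN value gives OUT[B3] (row B3 above).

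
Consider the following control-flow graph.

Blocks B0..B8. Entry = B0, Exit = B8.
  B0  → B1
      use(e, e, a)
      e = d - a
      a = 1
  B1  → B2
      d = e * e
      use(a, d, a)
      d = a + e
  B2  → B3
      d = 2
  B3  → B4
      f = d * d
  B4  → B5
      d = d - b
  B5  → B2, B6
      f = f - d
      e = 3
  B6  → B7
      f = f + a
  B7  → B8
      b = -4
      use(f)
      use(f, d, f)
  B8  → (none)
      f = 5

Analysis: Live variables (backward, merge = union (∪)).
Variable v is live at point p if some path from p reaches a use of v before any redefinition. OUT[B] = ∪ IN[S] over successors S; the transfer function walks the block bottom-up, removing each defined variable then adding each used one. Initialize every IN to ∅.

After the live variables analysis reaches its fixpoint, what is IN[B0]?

Per-block solution:
  B0: | IN={a, b, d, e} | OUT={a, b, e}
  B1: | IN={a, b, e} | OUT={a, b}
  B2: | IN={a, b} | OUT={a, b, d}
  B3: | IN={a, b, d} | OUT={a, b, d, f}
  B4: | IN={a, b, d, f} | OUT={a, b, d, f}
  B5: | IN={a, b, d, f} | OUT={a, b, d, f}
  B6: | IN={a, d, f} | OUT={d, f}
  B7: | IN={d, f} | OUT={}
  B8: | IN={} | OUT={}

Merge at B0: OUT[B0] = IN[B1] = {a, b, e}
Applying B0's transfer function to that OUT value gives IN[B0] (row B0 above).

Answer: {a, b, d, e}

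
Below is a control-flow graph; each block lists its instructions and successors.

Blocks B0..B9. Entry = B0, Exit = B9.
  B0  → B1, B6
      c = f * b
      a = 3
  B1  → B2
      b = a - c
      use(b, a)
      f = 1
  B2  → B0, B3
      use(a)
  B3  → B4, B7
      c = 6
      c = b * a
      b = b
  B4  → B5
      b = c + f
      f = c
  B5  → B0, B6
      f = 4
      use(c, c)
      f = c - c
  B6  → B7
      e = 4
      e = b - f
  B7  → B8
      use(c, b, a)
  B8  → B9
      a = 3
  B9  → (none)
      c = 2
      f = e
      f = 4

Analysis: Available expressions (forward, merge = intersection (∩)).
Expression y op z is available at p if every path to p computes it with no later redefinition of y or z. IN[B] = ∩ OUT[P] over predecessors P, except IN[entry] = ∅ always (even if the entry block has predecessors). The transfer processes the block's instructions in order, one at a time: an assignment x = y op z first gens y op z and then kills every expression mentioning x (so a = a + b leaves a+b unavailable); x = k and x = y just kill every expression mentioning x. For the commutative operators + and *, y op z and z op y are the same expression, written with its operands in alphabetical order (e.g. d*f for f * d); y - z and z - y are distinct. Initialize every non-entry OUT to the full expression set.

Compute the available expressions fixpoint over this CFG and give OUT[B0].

Per-block solution:
  B0:   IN={}   OUT={b*f}
  B1:   IN={b*f}   OUT={a-c}
  B2:   IN={a-c}   OUT={a-c}
  B3:   IN={a-c}   OUT={}
  B4:   IN={}   OUT={}
  B5:   IN={}   OUT={c-c}
  B6:   IN={}   OUT={b-f}
  B7:   IN={}   OUT={}
  B8:   IN={}   OUT={}
  B9:   IN={}   OUT={}

Merge at B0 (entry node, so the boundary value {} is joined with the incoming edge(s)): IN[B0] = {} ∩ OUT[B2] ∩ OUT[B5] = {}
Applying B0's transfer function to that IN value gives OUT[B0] (row B0 above).

Answer: {b*f}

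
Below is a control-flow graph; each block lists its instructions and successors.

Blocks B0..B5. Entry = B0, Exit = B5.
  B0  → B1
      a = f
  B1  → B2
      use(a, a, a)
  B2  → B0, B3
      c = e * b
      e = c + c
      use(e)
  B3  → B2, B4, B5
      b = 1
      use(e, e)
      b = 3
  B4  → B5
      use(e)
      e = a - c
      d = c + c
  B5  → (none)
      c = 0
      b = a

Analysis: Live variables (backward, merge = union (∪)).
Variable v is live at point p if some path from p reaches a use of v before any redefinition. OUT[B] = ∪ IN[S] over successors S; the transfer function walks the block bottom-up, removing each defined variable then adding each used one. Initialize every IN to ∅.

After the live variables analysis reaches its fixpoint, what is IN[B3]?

Answer: {a, c, e, f}

Derivation:
Per-block solution:
  B0:   IN={b, e, f}   OUT={a, b, e, f}
  B1:   IN={a, b, e, f}   OUT={a, b, e, f}
  B2:   IN={a, b, e, f}   OUT={a, b, c, e, f}
  B3:   IN={a, c, e, f}   OUT={a, b, c, e, f}
  B4:   IN={a, c, e}   OUT={a}
  B5:   IN={a}   OUT={}

Merge at B3: OUT[B3] = IN[B2] ⊔ IN[B4] ⊔ IN[B5] = {a, b, c, e, f}
Applying B3's transfer function to that OUT value gives IN[B3] (row B3 above).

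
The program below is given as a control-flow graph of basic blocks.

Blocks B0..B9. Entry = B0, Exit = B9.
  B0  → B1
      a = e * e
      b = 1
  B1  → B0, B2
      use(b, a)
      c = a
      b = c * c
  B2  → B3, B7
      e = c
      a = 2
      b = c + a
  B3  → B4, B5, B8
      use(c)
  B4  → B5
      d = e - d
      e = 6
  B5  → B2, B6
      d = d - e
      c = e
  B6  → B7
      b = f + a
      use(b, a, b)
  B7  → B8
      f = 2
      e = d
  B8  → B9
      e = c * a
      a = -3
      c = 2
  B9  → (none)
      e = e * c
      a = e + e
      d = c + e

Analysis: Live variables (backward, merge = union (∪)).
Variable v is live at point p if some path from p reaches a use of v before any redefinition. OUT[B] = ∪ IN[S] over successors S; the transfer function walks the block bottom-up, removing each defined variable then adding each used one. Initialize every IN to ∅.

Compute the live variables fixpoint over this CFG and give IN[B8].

Fixpoint table:
  B0:  IN={d, e, f}  OUT={a, b, d, e, f}
  B1:  IN={a, b, d, e, f}  OUT={c, d, e, f}
  B2:  IN={c, d, f}  OUT={a, c, d, e, f}
  B3:  IN={a, c, d, e, f}  OUT={a, c, d, e, f}
  B4:  IN={a, d, e, f}  OUT={a, d, e, f}
  B5:  IN={a, d, e, f}  OUT={a, c, d, f}
  B6:  IN={a, c, d, f}  OUT={a, c, d}
  B7:  IN={a, c, d}  OUT={a, c}
  B8:  IN={a, c}  OUT={c, e}
  B9:  IN={c, e}  OUT={}

Merge at B8: OUT[B8] = IN[B9] = {c, e}
Applying B8's transfer function to that OUT value gives IN[B8] (row B8 above).

Answer: {a, c}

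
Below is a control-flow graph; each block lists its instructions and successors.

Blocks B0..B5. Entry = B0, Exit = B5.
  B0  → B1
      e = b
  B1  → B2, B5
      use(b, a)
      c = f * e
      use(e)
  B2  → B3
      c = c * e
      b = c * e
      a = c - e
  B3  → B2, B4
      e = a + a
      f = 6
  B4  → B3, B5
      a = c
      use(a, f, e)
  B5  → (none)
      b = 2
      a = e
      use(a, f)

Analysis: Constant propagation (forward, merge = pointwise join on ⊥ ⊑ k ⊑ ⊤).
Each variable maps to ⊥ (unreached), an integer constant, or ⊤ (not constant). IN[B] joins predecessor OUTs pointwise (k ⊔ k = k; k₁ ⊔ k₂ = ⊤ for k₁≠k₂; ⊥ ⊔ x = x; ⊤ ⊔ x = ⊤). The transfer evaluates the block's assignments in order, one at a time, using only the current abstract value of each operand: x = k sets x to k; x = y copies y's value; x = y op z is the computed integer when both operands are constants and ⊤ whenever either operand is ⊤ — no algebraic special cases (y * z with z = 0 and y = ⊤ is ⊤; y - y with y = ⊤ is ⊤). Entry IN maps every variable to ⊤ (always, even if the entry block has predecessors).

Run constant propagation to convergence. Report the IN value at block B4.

Per-block solution:
  B0: | IN=(all ⊤) | OUT=(all ⊤)
  B1: | IN=(all ⊤) | OUT=(all ⊤)
  B2: | IN=(all ⊤) | OUT=(all ⊤)
  B3: | IN=(all ⊤) | OUT={f:6; rest ⊤}
  B4: | IN={f:6; rest ⊤} | OUT={f:6; rest ⊤}
  B5: | IN=(all ⊤) | OUT={b:2; rest ⊤}

Merge at B4: IN[B4] = OUT[B3] = {a: ⊤, b: ⊤, c: ⊤, d: ⊤, e: ⊤, f: 6}

Answer: {a: ⊤, b: ⊤, c: ⊤, d: ⊤, e: ⊤, f: 6}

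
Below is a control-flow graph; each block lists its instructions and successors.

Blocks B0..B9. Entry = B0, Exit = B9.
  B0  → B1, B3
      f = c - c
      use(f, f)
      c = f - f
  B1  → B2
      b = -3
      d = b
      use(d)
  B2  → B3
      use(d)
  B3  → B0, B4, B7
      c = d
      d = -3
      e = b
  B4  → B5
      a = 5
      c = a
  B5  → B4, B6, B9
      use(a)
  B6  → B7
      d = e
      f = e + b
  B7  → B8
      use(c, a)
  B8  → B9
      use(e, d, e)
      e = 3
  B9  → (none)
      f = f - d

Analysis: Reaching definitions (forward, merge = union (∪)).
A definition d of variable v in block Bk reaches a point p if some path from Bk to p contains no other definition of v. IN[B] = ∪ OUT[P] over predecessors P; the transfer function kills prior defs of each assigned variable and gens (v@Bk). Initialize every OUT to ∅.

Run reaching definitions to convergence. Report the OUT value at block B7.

Converged values:
  B0:   IN={b@B1, c@B3, d@B3, e@B3, f@B0}   OUT={b@B1, c@B0, d@B3, e@B3, f@B0}
  B1:   IN={b@B1, c@B0, d@B3, e@B3, f@B0}   OUT={b@B1, c@B0, d@B1, e@B3, f@B0}
  B2:   IN={b@B1, c@B0, d@B1, e@B3, f@B0}   OUT={b@B1, c@B0, d@B1, e@B3, f@B0}
  B3:   IN={b@B1, c@B0, d@B1, d@B3, e@B3, f@B0}   OUT={b@B1, c@B3, d@B3, e@B3, f@B0}
  B4:   IN={a@B4, b@B1, c@B3, c@B4, d@B3, e@B3, f@B0}   OUT={a@B4, b@B1, c@B4, d@B3, e@B3, f@B0}
  B5:   IN={a@B4, b@B1, c@B4, d@B3, e@B3, f@B0}   OUT={a@B4, b@B1, c@B4, d@B3, e@B3, f@B0}
  B6:   IN={a@B4, b@B1, c@B4, d@B3, e@B3, f@B0}   OUT={a@B4, b@B1, c@B4, d@B6, e@B3, f@B6}
  B7:   IN={a@B4, b@B1, c@B3, c@B4, d@B3, d@B6, e@B3, f@B0, f@B6}   OUT={a@B4, b@B1, c@B3, c@B4, d@B3, d@B6, e@B3, f@B0, f@B6}
  B8:   IN={a@B4, b@B1, c@B3, c@B4, d@B3, d@B6, e@B3, f@B0, f@B6}   OUT={a@B4, b@B1, c@B3, c@B4, d@B3, d@B6, e@B8, f@B0, f@B6}
  B9:   IN={a@B4, b@B1, c@B3, c@B4, d@B3, d@B6, e@B3, e@B8, f@B0, f@B6}   OUT={a@B4, b@B1, c@B3, c@B4, d@B3, d@B6, e@B3, e@B8, f@B9}

Merge at B7: IN[B7] = OUT[B3] ⊔ OUT[B6] = {a@B4, b@B1, c@B3, c@B4, d@B3, d@B6, e@B3, f@B0, f@B6}
Applying B7's transfer function to that IN value gives OUT[B7] (row B7 above).

Answer: {a@B4, b@B1, c@B3, c@B4, d@B3, d@B6, e@B3, f@B0, f@B6}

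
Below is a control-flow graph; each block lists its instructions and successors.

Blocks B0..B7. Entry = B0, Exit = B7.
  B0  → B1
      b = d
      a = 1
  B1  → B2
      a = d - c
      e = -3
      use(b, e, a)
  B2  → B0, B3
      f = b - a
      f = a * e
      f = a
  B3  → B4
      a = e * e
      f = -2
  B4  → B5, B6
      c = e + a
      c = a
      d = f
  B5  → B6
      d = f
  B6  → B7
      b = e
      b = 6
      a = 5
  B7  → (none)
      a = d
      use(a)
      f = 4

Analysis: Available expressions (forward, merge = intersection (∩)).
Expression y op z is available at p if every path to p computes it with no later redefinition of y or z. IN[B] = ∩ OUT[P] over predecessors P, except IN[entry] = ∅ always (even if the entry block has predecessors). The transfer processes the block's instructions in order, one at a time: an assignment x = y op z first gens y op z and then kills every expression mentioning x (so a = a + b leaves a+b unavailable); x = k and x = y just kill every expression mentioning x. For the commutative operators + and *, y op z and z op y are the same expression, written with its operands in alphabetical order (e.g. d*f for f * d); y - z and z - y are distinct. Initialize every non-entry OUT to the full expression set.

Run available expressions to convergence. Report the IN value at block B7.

Answer: {e*e}

Derivation:
Fixpoint table:
  B0:  IN={}  OUT={}
  B1:  IN={}  OUT={d-c}
  B2:  IN={d-c}  OUT={a*e, b-a, d-c}
  B3:  IN={a*e, b-a, d-c}  OUT={d-c, e*e}
  B4:  IN={d-c, e*e}  OUT={a+e, e*e}
  B5:  IN={a+e, e*e}  OUT={a+e, e*e}
  B6:  IN={a+e, e*e}  OUT={e*e}
  B7:  IN={e*e}  OUT={e*e}

Merge at B7: IN[B7] = OUT[B6] = {e*e}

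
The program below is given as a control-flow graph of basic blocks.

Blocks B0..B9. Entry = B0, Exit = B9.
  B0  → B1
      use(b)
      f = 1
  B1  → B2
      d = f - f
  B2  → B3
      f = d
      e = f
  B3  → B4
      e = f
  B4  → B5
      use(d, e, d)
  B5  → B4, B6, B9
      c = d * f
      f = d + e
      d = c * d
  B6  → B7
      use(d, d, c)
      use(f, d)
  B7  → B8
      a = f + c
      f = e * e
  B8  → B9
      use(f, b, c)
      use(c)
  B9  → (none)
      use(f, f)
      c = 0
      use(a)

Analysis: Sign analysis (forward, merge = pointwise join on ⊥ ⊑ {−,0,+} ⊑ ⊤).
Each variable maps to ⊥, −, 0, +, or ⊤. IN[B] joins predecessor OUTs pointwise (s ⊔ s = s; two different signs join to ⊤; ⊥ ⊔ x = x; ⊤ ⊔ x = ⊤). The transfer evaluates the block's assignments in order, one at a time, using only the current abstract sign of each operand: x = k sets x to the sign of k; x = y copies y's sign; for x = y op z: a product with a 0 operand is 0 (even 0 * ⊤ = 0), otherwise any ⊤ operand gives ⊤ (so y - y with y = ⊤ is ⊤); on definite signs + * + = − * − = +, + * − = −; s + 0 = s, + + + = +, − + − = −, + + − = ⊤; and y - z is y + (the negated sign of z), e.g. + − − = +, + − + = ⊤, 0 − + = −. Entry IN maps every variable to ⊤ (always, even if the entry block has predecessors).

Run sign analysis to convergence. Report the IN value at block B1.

Per-block solution:
  B0:   IN=(all ⊤)   OUT={f:+; rest ⊤}
  B1:   IN={f:+; rest ⊤}   OUT={f:+; rest ⊤}
  B2:   IN={f:+; rest ⊤}   OUT=(all ⊤)
  B3:   IN=(all ⊤)   OUT=(all ⊤)
  B4:   IN=(all ⊤)   OUT=(all ⊤)
  B5:   IN=(all ⊤)   OUT=(all ⊤)
  B6:   IN=(all ⊤)   OUT=(all ⊤)
  B7:   IN=(all ⊤)   OUT=(all ⊤)
  B8:   IN=(all ⊤)   OUT=(all ⊤)
  B9:   IN=(all ⊤)   OUT={c:0; rest ⊤}

Merge at B1: IN[B1] = OUT[B0] = {a: ⊤, b: ⊤, c: ⊤, d: ⊤, e: ⊤, f: +}

Answer: {a: ⊤, b: ⊤, c: ⊤, d: ⊤, e: ⊤, f: +}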